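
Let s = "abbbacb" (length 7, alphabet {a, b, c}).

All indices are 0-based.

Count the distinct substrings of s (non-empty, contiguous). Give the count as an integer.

23

sorted suffixes:
  #0 SA[0]=0  'abbbacb'
  #1 SA[1]=4  'acb'
  #2 SA[2]=6  'b'
  #3 SA[3]=3  'bacb'
  #4 SA[4]=2  'bbacb'
  #5 SA[5]=1  'bbbacb'
  #6 SA[6]=5  'cb'

SA = [0, 4, 6, 3, 2, 1, 5]
[i] adj suffixes → lcp
  [1] 0/4 → 1 ('a')
  [2] 4/6 → 0 ('')
  [3] 6/3 → 1 ('b')
  [4] 3/2 → 1 ('b')
  [5] 2/1 → 2 ('bb')
  [6] 1/5 → 0 ('')

n(n+1)/2 = 7·8/2 = 28
Σ LCP = 0 + 1 + 0 + 1 + 1 + 2 + 0 = 5
distinct = 28 − 5 = 23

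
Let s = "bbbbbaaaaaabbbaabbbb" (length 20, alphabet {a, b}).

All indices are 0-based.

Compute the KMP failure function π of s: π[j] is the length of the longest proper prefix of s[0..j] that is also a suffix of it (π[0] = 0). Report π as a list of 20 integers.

π[0] = 0
j=1 s[j]='b': π[1]=1 (border 'b')
j=2 s[j]='b': π[2]=2 (border 'bb')
j=3 s[j]='b': π[3]=3 (border 'bbb')
j=4 s[j]='b': π[4]=4 (border 'bbbb')
j=5 s[j]='a': k: 4→3→2→1→0; π[5]=0 (border '')
j=6 s[j]='a': π[6]=0 (border '')
j=7 s[j]='a': π[7]=0 (border '')
j=8 s[j]='a': π[8]=0 (border '')
j=9 s[j]='a': π[9]=0 (border '')
j=10 s[j]='a': π[10]=0 (border '')
j=11 s[j]='b': π[11]=1 (border 'b')
j=12 s[j]='b': π[12]=2 (border 'bb')
j=13 s[j]='b': π[13]=3 (border 'bbb')
j=14 s[j]='a': k: 3→2→1→0; π[14]=0 (border '')
j=15 s[j]='a': π[15]=0 (border '')
j=16 s[j]='b': π[16]=1 (border 'b')
j=17 s[j]='b': π[17]=2 (border 'bb')
j=18 s[j]='b': π[18]=3 (border 'bbb')
j=19 s[j]='b': π[19]=4 (border 'bbbb')

[0, 1, 2, 3, 4, 0, 0, 0, 0, 0, 0, 1, 2, 3, 0, 0, 1, 2, 3, 4]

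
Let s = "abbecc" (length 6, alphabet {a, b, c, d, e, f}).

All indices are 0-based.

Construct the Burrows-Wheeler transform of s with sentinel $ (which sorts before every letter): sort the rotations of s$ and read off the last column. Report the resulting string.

rank  rotation last
    0  $abbecc  c
    1  abbecc$  $
    2  bbecc$a  a
    3  becc$ab  b
    4  c$abbec  c
    5  cc$abbe  e
    6  ecc$abb  b

c$abceb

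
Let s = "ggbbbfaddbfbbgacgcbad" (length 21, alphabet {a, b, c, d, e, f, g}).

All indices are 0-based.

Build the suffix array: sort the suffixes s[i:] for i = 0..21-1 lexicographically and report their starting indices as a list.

[14, 19, 6, 18, 2, 3, 11, 4, 9, 12, 17, 15, 20, 8, 7, 5, 10, 13, 1, 16, 0]

rank→(start, suffix):
  0 → (14, 'acgcbad')
  1 → (19, 'ad')
  2 → (6, 'addbfbbgacgcbad')
  3 → (18, 'bad')
  4 → (2, 'bbbfaddbfbbgacgcbad')
  5 → (3, 'bbfaddbfbbgacgcbad')
  6 → (11, 'bbgacgcbad')
  7 → (4, 'bfaddbfbbgacgcbad')
  8 → (9, 'bfbbgacgcbad')
  9 → (12, 'bgacgcbad')
  10 → (17, 'cbad')
  11 → (15, 'cgcbad')
  12 → (20, 'd')
  13 → (8, 'dbfbbgacgcbad')
  14 → (7, 'ddbfbbgacgcbad')
  15 → (5, 'faddbfbbgacgcbad')
  16 → (10, 'fbbgacgcbad')
  17 → (13, 'gacgcbad')
  18 → (1, 'gbbbfaddbfbbgacgcbad')
  19 → (16, 'gcbad')
  20 → (0, 'ggbbbfaddbfbbgacgcbad')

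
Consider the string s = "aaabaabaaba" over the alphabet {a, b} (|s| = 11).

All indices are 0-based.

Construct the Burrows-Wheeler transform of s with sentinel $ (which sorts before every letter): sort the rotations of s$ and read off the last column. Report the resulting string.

ab$bbaaaaaaa

rank  rotation      last
    0  $aaabaabaaba  a
    1  a$aaabaabaab  b
    2  aaabaabaaba$  $
    3  aaba$aaabaab  b
    4  aabaaba$aaab  b
    5  aabaabaaba$a  a
    6  aba$aaabaaba  a
    7  abaaba$aaaba  a
    8  abaabaaba$aa  a
    9  ba$aaabaabaa  a
   10  baaba$aaabaa  a
   11  baabaaba$aaa  a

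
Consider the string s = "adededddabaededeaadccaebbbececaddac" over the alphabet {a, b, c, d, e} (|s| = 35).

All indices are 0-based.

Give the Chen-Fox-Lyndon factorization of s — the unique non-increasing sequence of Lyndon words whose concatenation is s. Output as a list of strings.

["adededdd", "abaedede", "aadccaebbbececaddac"]

emit factor 1: 'adededdd' (i=0, period=8)
emit factor 2: 'abaedede' (i=8, period=8)
emit factor 3: 'aadccaebbbececaddac' (i=16, period=19)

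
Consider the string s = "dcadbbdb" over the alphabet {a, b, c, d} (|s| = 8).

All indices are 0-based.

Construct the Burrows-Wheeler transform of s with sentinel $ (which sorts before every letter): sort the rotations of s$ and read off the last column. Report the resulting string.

rank  rotation   last
    0  $dcadbbdb  b
    1  adbbdb$dc  c
    2  b$dcadbbd  d
    3  bbdb$dcad  d
    4  bdb$dcadb  b
    5  cadbbdb$d  d
    6  db$dcadbb  b
    7  dbbdb$dca  a
    8  dcadbbdb$  $

bcddbdba$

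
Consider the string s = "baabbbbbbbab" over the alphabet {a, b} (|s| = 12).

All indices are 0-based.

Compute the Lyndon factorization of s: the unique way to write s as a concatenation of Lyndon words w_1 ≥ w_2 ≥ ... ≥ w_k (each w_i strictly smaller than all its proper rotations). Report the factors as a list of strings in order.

["b", "aabbbbbbbab"]

emit factor 1: 'b' (i=0, period=1)
emit factor 2: 'aabbbbbbbab' (i=1, period=11)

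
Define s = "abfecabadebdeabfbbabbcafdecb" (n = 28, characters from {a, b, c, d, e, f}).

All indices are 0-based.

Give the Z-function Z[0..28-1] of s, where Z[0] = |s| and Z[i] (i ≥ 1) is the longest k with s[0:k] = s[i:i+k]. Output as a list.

Z[0]=28
i=1: fresh scan; Z[1]=0
i=2: fresh scan; Z[2]=0
i=3: fresh scan; Z[3]=0
i=4: fresh scan; Z[4]=0
i=5: fresh scan; Z[5]=2 scan→box=[5,7)
i=6: min(r-i=1, Z[1]=0)=0; Z[6]=0
i=7: fresh scan; Z[7]=1 scan→box=[7,8)
i=8: fresh scan; Z[8]=0
i=9: fresh scan; Z[9]=0
i=10: fresh scan; Z[10]=0
i=11: fresh scan; Z[11]=0
i=12: fresh scan; Z[12]=0
i=13: fresh scan; Z[13]=3 scan→box=[13,16)
i=14: min(r-i=2, Z[1]=0)=0; Z[14]=0
i=15: min(r-i=1, Z[2]=0)=0; Z[15]=0
i=16: fresh scan; Z[16]=0
i=17: fresh scan; Z[17]=0
i=18: fresh scan; Z[18]=2 scan→box=[18,20)
i=19: min(r-i=1, Z[1]=0)=0; Z[19]=0
i=20: fresh scan; Z[20]=0
i=21: fresh scan; Z[21]=0
i=22: fresh scan; Z[22]=1 scan→box=[22,23)
i=23: fresh scan; Z[23]=0
i=24: fresh scan; Z[24]=0
i=25: fresh scan; Z[25]=0
i=26: fresh scan; Z[26]=0
i=27: fresh scan; Z[27]=0

[28, 0, 0, 0, 0, 2, 0, 1, 0, 0, 0, 0, 0, 3, 0, 0, 0, 0, 2, 0, 0, 0, 1, 0, 0, 0, 0, 0]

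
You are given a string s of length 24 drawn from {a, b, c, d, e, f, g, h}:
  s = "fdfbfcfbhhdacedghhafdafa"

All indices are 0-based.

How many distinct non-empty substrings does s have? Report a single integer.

rank | idx | suffix
   0 |  23 | a
   1 |  11 | acedghhafdafa
   2 |  21 | afa
   3 |  18 | afdafa
   4 |   3 | bfcfbhhdacedghhafdafa
   5 |   7 | bhhdacedghhafdafa
   6 |  12 | cedghhafdafa
   7 |   5 | cfbhhdacedghhafdafa
   8 |  10 | dacedghhafdafa
   9 |  20 | dafa
  10 |   1 | dfbfcfbhhdacedghhafdafa
  11 |  14 | dghhafdafa
  12 |  13 | edghhafdafa
  13 |  22 | fa
  14 |   2 | fbfcfbhhdacedghhafdafa
  15 |   6 | fbhhdacedghhafdafa
  16 |   4 | fcfbhhdacedghhafdafa
  17 |  19 | fdafa
  18 |   0 | fdfbfcfbhhdacedghhafdafa
  19 |  15 | ghhafdafa
  20 |  17 | hafdafa
  21 |   9 | hdacedghhafdafa
  22 |  16 | hhafdafa
  23 |   8 | hhdacedghhafdafa

SA = [23, 11, 21, 18, 3, 7, 12, 5, 10, 20, 1, 14, 13, 22, 2, 6, 4, 19, 0, 15, 17, 9, 16, 8]
rank  pair      lcp
   1  s[23:],s[11:]  1  'a'
   2  s[11:],s[21:]  1  'a'
   3  s[21:],s[18:]  2  'af'
   4  s[18:],s[3:]  0  ''
   5  s[3:],s[7:]  1  'b'
   6  s[7:],s[12:]  0  ''
   7  s[12:],s[5:]  1  'c'
   8  s[5:],s[10:]  0  ''
   9  s[10:],s[20:]  2  'da'
  10  s[20:],s[1:]  1  'd'
  11  s[1:],s[14:]  1  'd'
  12  s[14:],s[13:]  0  ''
  13  s[13:],s[22:]  0  ''
  14  s[22:],s[2:]  1  'f'
  15  s[2:],s[6:]  2  'fb'
  16  s[6:],s[4:]  1  'f'
  17  s[4:],s[19:]  1  'f'
  18  s[19:],s[0:]  2  'fd'
  19  s[0:],s[15:]  0  ''
  20  s[15:],s[17:]  0  ''
  21  s[17:],s[9:]  1  'h'
  22  s[9:],s[16:]  1  'h'
  23  s[16:],s[8:]  2  'hh'

n(n+1)/2 = 24·25/2 = 300
Σ LCP = 0 + 1 + 1 + 2 + 0 + 1 + 0 + 1 + 0 + 2 + 1 + 1 + 0 + 0 + 1 + 2 + 1 + 1 + 2 + 0 + 0 + 1 + 1 + 2 = 21
distinct = 300 − 21 = 279

279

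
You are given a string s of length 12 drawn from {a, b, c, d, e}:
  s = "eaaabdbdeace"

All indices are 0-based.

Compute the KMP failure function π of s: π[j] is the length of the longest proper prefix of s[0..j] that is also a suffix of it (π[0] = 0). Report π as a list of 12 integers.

[0, 0, 0, 0, 0, 0, 0, 0, 1, 2, 0, 1]

π[0] = 0
j=1 s[j]='a': π[1]=0 (border '')
j=2 s[j]='a': π[2]=0 (border '')
j=3 s[j]='a': π[3]=0 (border '')
j=4 s[j]='b': π[4]=0 (border '')
j=5 s[j]='d': π[5]=0 (border '')
j=6 s[j]='b': π[6]=0 (border '')
j=7 s[j]='d': π[7]=0 (border '')
j=8 s[j]='e': π[8]=1 (border 'e')
j=9 s[j]='a': π[9]=2 (border 'ea')
j=10 s[j]='c': k: 2→0; π[10]=0 (border '')
j=11 s[j]='e': π[11]=1 (border 'e')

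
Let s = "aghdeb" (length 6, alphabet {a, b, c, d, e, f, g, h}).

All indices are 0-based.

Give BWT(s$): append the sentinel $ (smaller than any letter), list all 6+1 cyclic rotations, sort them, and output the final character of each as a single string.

b$ehdag

rank  rotation last
    0  $aghdeb  b
    1  aghdeb$  $
    2  b$aghde  e
    3  deb$agh  h
    4  eb$aghd  d
    5  ghdeb$a  a
    6  hdeb$ag  g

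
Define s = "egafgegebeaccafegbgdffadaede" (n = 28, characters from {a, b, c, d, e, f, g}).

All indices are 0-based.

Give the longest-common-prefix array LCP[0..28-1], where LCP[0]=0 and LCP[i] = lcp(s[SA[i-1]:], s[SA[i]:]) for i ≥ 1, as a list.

[0, 1, 1, 1, 2, 0, 1, 0, 1, 0, 1, 1, 0, 1, 1, 1, 1, 2, 2, 0, 1, 1, 1, 0, 1, 1, 1, 2]

rank | idx | suffix
   0 |  10 | accafegbgdffadaede
   1 |  22 | adaede
   2 |  24 | aede
   3 |  13 | afegbgdffadaede
   4 |   2 | afgegebeaccafegbgdffadaede
   5 |   8 | beaccafegbgdffadaede
   6 |  17 | bgdffadaede
   7 |  12 | cafegbgdffadaede
   8 |  11 | ccafegbgdffadaede
   9 |  23 | daede
  10 |  26 | de
  11 |  19 | dffadaede
  12 |  27 | e
  13 |   9 | eaccafegbgdffadaede
  14 |   7 | ebeaccafegbgdffadaede
  15 |  25 | ede
  16 |   0 | egafgegebeaccafegbgdffadaede
  17 |  15 | egbgdffadaede
  18 |   5 | egebeaccafegbgdffadaede
  19 |  21 | fadaede
  20 |  14 | fegbgdffadaede
  21 |  20 | ffadaede
  22 |   3 | fgegebeaccafegbgdffadaede
  23 |   1 | gafgegebeaccafegbgdffadaede
  24 |  16 | gbgdffadaede
  25 |  18 | gdffadaede
  26 |   6 | gebeaccafegbgdffadaede
  27 |   4 | gegebeaccafegbgdffadaede

SA = [10, 22, 24, 13, 2, 8, 17, 12, 11, 23, 26, 19, 27, 9, 7, 25, 0, 15, 5, 21, 14, 20, 3, 1, 16, 18, 6, 4]
[i] adj suffixes → lcp
  [1] 10/22 → 1 ('a')
  [2] 22/24 → 1 ('a')
  [3] 24/13 → 1 ('a')
  [4] 13/2 → 2 ('af')
  [5] 2/8 → 0 ('')
  [6] 8/17 → 1 ('b')
  [7] 17/12 → 0 ('')
  [8] 12/11 → 1 ('c')
  [9] 11/23 → 0 ('')
  [10] 23/26 → 1 ('d')
  [11] 26/19 → 1 ('d')
  [12] 19/27 → 0 ('')
  [13] 27/9 → 1 ('e')
  [14] 9/7 → 1 ('e')
  [15] 7/25 → 1 ('e')
  [16] 25/0 → 1 ('e')
  [17] 0/15 → 2 ('eg')
  [18] 15/5 → 2 ('eg')
  [19] 5/21 → 0 ('')
  [20] 21/14 → 1 ('f')
  [21] 14/20 → 1 ('f')
  [22] 20/3 → 1 ('f')
  [23] 3/1 → 0 ('')
  [24] 1/16 → 1 ('g')
  [25] 16/18 → 1 ('g')
  [26] 18/6 → 1 ('g')
  [27] 6/4 → 2 ('ge')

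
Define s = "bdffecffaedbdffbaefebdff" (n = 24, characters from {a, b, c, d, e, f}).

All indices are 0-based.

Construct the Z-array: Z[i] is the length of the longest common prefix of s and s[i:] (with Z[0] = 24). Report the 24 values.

Z[0]=24
i=1: outside box; Z[1]=0
i=2: outside box; Z[2]=0
i=3: outside box; Z[3]=0
i=4: outside box; Z[4]=0
i=5: outside box; Z[5]=0
i=6: outside box; Z[6]=0
i=7: outside box; Z[7]=0
i=8: outside box; Z[8]=0
i=9: outside box; Z[9]=0
i=10: outside box; Z[10]=0
i=11: outside box; Z[11]=4 extend→box=[11,15)
i=12: min(r-i=3, Z[1]=0)=0; Z[12]=0
i=13: min(r-i=2, Z[2]=0)=0; Z[13]=0
i=14: min(r-i=1, Z[3]=0)=0; Z[14]=0
i=15: outside box; Z[15]=1 extend→box=[15,16)
i=16: outside box; Z[16]=0
i=17: outside box; Z[17]=0
i=18: outside box; Z[18]=0
i=19: outside box; Z[19]=0
i=20: outside box; Z[20]=4 extend→box=[20,24)
i=21: min(r-i=3, Z[1]=0)=0; Z[21]=0
i=22: min(r-i=2, Z[2]=0)=0; Z[22]=0
i=23: min(r-i=1, Z[3]=0)=0; Z[23]=0

[24, 0, 0, 0, 0, 0, 0, 0, 0, 0, 0, 4, 0, 0, 0, 1, 0, 0, 0, 0, 4, 0, 0, 0]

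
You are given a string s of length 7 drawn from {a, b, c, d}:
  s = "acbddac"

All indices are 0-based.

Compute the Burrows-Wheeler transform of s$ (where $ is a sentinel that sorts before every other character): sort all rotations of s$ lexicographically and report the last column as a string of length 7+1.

cd$caadb

rank  rotation  last
    0  $acbddac  c
    1  ac$acbdd  d
    2  acbddac$  $
    3  bddac$ac  c
    4  c$acbdda  a
    5  cbddac$a  a
    6  dac$acbd  d
    7  ddac$acb  b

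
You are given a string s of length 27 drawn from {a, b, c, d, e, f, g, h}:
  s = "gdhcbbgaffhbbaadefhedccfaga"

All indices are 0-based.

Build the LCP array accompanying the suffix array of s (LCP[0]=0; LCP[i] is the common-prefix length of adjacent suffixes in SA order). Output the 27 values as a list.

[0, 1, 1, 1, 1, 0, 1, 2, 1, 0, 1, 1, 0, 1, 1, 0, 1, 0, 1, 1, 2, 0, 2, 1, 0, 1, 1]

rank | idx | suffix
   0 |  26 | a
   1 |  13 | aadefhedccfaga
   2 |  14 | adefhedccfaga
   3 |   7 | affhbbaadefhedccfaga
   4 |  24 | aga
   5 |  12 | baadefhedccfaga
   6 |  11 | bbaadefhedccfaga
   7 |   4 | bbgaffhbbaadefhedccfaga
   8 |   5 | bgaffhbbaadefhedccfaga
   9 |   3 | cbbgaffhbbaadefhedccfaga
  10 |  21 | ccfaga
  11 |  22 | cfaga
  12 |  20 | dccfaga
  13 |  15 | defhedccfaga
  14 |   1 | dhcbbgaffhbbaadefhedccfaga
  15 |  19 | edccfaga
  16 |  16 | efhedccfaga
  17 |  23 | faga
  18 |   8 | ffhbbaadefhedccfaga
  19 |   9 | fhbbaadefhedccfaga
  20 |  17 | fhedccfaga
  21 |  25 | ga
  22 |   6 | gaffhbbaadefhedccfaga
  23 |   0 | gdhcbbgaffhbbaadefhedccfaga
  24 |  10 | hbbaadefhedccfaga
  25 |   2 | hcbbgaffhbbaadefhedccfaga
  26 |  18 | hedccfaga

SA = [26, 13, 14, 7, 24, 12, 11, 4, 5, 3, 21, 22, 20, 15, 1, 19, 16, 23, 8, 9, 17, 25, 6, 0, 10, 2, 18]
rank  pair      lcp
   1  s[26:],s[13:]  1  'a'
   2  s[13:],s[14:]  1  'a'
   3  s[14:],s[7:]  1  'a'
   4  s[7:],s[24:]  1  'a'
   5  s[24:],s[12:]  0  ''
   6  s[12:],s[11:]  1  'b'
   7  s[11:],s[4:]  2  'bb'
   8  s[4:],s[5:]  1  'b'
   9  s[5:],s[3:]  0  ''
  10  s[3:],s[21:]  1  'c'
  11  s[21:],s[22:]  1  'c'
  12  s[22:],s[20:]  0  ''
  13  s[20:],s[15:]  1  'd'
  14  s[15:],s[1:]  1  'd'
  15  s[1:],s[19:]  0  ''
  16  s[19:],s[16:]  1  'e'
  17  s[16:],s[23:]  0  ''
  18  s[23:],s[8:]  1  'f'
  19  s[8:],s[9:]  1  'f'
  20  s[9:],s[17:]  2  'fh'
  21  s[17:],s[25:]  0  ''
  22  s[25:],s[6:]  2  'ga'
  23  s[6:],s[0:]  1  'g'
  24  s[0:],s[10:]  0  ''
  25  s[10:],s[2:]  1  'h'
  26  s[2:],s[18:]  1  'h'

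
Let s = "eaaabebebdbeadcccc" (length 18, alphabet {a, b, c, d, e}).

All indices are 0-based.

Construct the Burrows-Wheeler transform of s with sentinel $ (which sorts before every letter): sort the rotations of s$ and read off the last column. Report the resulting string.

ceaaeedeacccdba$bbb

rank  rotation             last
    0  $eaaabebebdbeadcccc  c
    1  aaabebebdbeadcccc$e  e
    2  aabebebdbeadcccc$ea  a
    3  abebebdbeadcccc$eaa  a
    4  adcccc$eaaabebebdbe  e
    5  bdbeadcccc$eaaabebe  e
    6  beadcccc$eaaabebebd  d
    7  bebdbeadcccc$eaaabe  e
    8  bebebdbeadcccc$eaaa  a
    9  c$eaaabebebdbeadccc  c
   10  cc$eaaabebebdbeadcc  c
   11  ccc$eaaabebebdbeadc  c
   12  cccc$eaaabebebdbead  d
   13  dbeadcccc$eaaabebeb  b
   14  dcccc$eaaabebebdbea  a
   15  eaaabebebdbeadcccc$  $
   16  eadcccc$eaaabebebdb  b
   17  ebdbeadcccc$eaaabeb  b
   18  ebebdbeadcccc$eaaab  b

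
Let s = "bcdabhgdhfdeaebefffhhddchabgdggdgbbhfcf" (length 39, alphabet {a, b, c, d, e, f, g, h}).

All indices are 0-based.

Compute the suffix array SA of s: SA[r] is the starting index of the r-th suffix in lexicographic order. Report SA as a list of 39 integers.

[25, 3, 12, 33, 0, 14, 26, 34, 4, 1, 37, 23, 2, 22, 21, 10, 31, 28, 7, 11, 13, 15, 38, 36, 9, 16, 17, 18, 32, 30, 27, 6, 29, 24, 20, 35, 8, 5, 19]

rank | idx | suffix
   0 |  25 | abgdggdgbbhfcf
   1 |   3 | abhgdhfdeaebefffhhddchabgdggdgbbhfcf
   2 |  12 | aebefffhhddchabgdggdgbbhfcf
   3 |  33 | bbhfcf
   4 |   0 | bcdabhgdhfdeaebefffhhddchabgdggdgbbhfcf
   5 |  14 | befffhhddchabgdggdgbbhfcf
   6 |  26 | bgdggdgbbhfcf
   7 |  34 | bhfcf
   8 |   4 | bhgdhfdeaebefffhhddchabgdggdgbbhfcf
   9 |   1 | cdabhgdhfdeaebefffhhddchabgdggdgbbhfcf
  10 |  37 | cf
  11 |  23 | chabgdggdgbbhfcf
  12 |   2 | dabhgdhfdeaebefffhhddchabgdggdgbbhfcf
  13 |  22 | dchabgdggdgbbhfcf
  14 |  21 | ddchabgdggdgbbhfcf
  15 |  10 | deaebefffhhddchabgdggdgbbhfcf
  16 |  31 | dgbbhfcf
  17 |  28 | dggdgbbhfcf
  18 |   7 | dhfdeaebefffhhddchabgdggdgbbhfcf
  19 |  11 | eaebefffhhddchabgdggdgbbhfcf
  20 |  13 | ebefffhhddchabgdggdgbbhfcf
  21 |  15 | efffhhddchabgdggdgbbhfcf
  22 |  38 | f
  23 |  36 | fcf
  24 |   9 | fdeaebefffhhddchabgdggdgbbhfcf
  25 |  16 | fffhhddchabgdggdgbbhfcf
  26 |  17 | ffhhddchabgdggdgbbhfcf
  27 |  18 | fhhddchabgdggdgbbhfcf
  28 |  32 | gbbhfcf
  29 |  30 | gdgbbhfcf
  30 |  27 | gdggdgbbhfcf
  31 |   6 | gdhfdeaebefffhhddchabgdggdgbbhfcf
  32 |  29 | ggdgbbhfcf
  33 |  24 | habgdggdgbbhfcf
  34 |  20 | hddchabgdggdgbbhfcf
  35 |  35 | hfcf
  36 |   8 | hfdeaebefffhhddchabgdggdgbbhfcf
  37 |   5 | hgdhfdeaebefffhhddchabgdggdgbbhfcf
  38 |  19 | hhddchabgdggdgbbhfcf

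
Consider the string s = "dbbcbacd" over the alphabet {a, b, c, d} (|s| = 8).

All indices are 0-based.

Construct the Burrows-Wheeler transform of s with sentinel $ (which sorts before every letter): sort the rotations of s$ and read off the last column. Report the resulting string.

rank  rotation   last
    0  $dbbcbacd  d
    1  acd$dbbcb  b
    2  bacd$dbbc  c
    3  bbcbacd$d  d
    4  bcbacd$db  b
    5  cbacd$dbb  b
    6  cd$dbbcba  a
    7  d$dbbcbac  c
    8  dbbcbacd$  $

dbcdbbac$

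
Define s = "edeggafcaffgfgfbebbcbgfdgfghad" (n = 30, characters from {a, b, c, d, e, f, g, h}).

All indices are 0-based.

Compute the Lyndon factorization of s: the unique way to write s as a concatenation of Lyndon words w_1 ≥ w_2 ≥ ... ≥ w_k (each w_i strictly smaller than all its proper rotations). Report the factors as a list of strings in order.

emit factor 1: 'e' (i=0, period=1)
emit factor 2: 'degg' (i=1, period=4)
emit factor 3: 'afcaffgfgfbebbcbgfdgfgh' (i=5, period=23)
emit factor 4: 'ad' (i=28, period=2)

["e", "degg", "afcaffgfgfbebbcbgfdgfgh", "ad"]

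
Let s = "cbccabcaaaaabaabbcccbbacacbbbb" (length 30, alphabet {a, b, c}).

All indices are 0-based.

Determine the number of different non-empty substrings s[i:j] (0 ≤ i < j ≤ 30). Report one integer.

411

sorted suffixes:
  #0 SA[0]=7  'aaaaabaabbcccbbacacbbbb'
  #1 SA[1]=8  'aaaabaabbcccbbacacbbbb'
  #2 SA[2]=9  'aaabaabbcccbbacacbbbb'
  #3 SA[3]=10  'aabaabbcccbbacacbbbb'
  #4 SA[4]=13  'aabbcccbbacacbbbb'
  #5 SA[5]=11  'abaabbcccbbacacbbbb'
  #6 SA[6]=14  'abbcccbbacacbbbb'
  #7 SA[7]=4  'abcaaaaabaabbcccbbacacbbbb'
  #8 SA[8]=22  'acacbbbb'
  #9 SA[9]=24  'acbbbb'
  #10 SA[10]=29  'b'
  #11 SA[11]=12  'baabbcccbbacacbbbb'
  #12 SA[12]=21  'bacacbbbb'
  #13 SA[13]=28  'bb'
  #14 SA[14]=20  'bbacacbbbb'
  #15 SA[15]=27  'bbb'
  #16 SA[16]=26  'bbbb'
  #17 SA[17]=15  'bbcccbbacacbbbb'
  #18 SA[18]=5  'bcaaaaabaabbcccbbacacbbbb'
  #19 SA[19]=1  'bccabcaaaaabaabbcccbbacacbbbb'
  #20 SA[20]=16  'bcccbbacacbbbb'
  #21 SA[21]=6  'caaaaabaabbcccbbacacbbbb'
  #22 SA[22]=3  'cabcaaaaabaabbcccbbacacbbbb'
  #23 SA[23]=23  'cacbbbb'
  #24 SA[24]=19  'cbbacacbbbb'
  #25 SA[25]=25  'cbbbb'
  #26 SA[26]=0  'cbccabcaaaaabaabbcccbbacacbbbb'
  #27 SA[27]=2  'ccabcaaaaabaabbcccbbacacbbbb'
  #28 SA[28]=18  'ccbbacacbbbb'
  #29 SA[29]=17  'cccbbacacbbbb'

SA = [7, 8, 9, 10, 13, 11, 14, 4, 22, 24, 29, 12, 21, 28, 20, 27, 26, 15, 5, 1, 16, 6, 3, 23, 19, 25, 0, 2, 18, 17]
i: (SA[i-1],SA[i]) lcp shared
  1: (7,8) 4 'aaaa'
  2: (8,9) 3 'aaa'
  3: (9,10) 2 'aa'
  4: (10,13) 3 'aab'
  5: (13,11) 1 'a'
  6: (11,14) 2 'ab'
  7: (14,4) 2 'ab'
  8: (4,22) 1 'a'
  9: (22,24) 2 'ac'
  10: (24,29) 0 ''
  11: (29,12) 1 'b'
  12: (12,21) 2 'ba'
  13: (21,28) 1 'b'
  14: (28,20) 2 'bb'
  15: (20,27) 2 'bb'
  16: (27,26) 3 'bbb'
  17: (26,15) 2 'bb'
  18: (15,5) 1 'b'
  19: (5,1) 2 'bc'
  20: (1,16) 3 'bcc'
  21: (16,6) 0 ''
  22: (6,3) 2 'ca'
  23: (3,23) 2 'ca'
  24: (23,19) 1 'c'
  25: (19,25) 3 'cbb'
  26: (25,0) 2 'cb'
  27: (0,2) 1 'c'
  28: (2,18) 2 'cc'
  29: (18,17) 2 'cc'

n(n+1)/2 = 30·31/2 = 465
Σ LCP = 0 + 4 + 3 + 2 + 3 + 1 + 2 + 2 + 1 + 2 + 0 + 1 + 2 + 1 + 2 + 2 + 3 + 2 + 1 + 2 + 3 + 0 + 2 + 2 + 1 + 3 + 2 + 1 + 2 + 2 = 54
distinct = 465 − 54 = 411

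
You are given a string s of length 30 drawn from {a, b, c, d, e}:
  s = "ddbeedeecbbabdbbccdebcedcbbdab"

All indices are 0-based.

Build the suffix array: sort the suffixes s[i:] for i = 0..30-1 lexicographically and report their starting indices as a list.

[28, 11, 29, 10, 9, 14, 25, 15, 20, 26, 12, 2, 8, 24, 16, 17, 21, 27, 13, 1, 23, 0, 18, 5, 19, 7, 22, 4, 6, 3]

rank→(start, suffix):
  0 → (28, 'ab')
  1 → (11, 'abdbbccdebcedcbbdab')
  2 → (29, 'b')
  3 → (10, 'babdbbccdebcedcbbdab')
  4 → (9, 'bbabdbbccdebcedcbbdab')
  5 → (14, 'bbccdebcedcbbdab')
  6 → (25, 'bbdab')
  7 → (15, 'bccdebcedcbbdab')
  8 → (20, 'bcedcbbdab')
  9 → (26, 'bdab')
  10 → (12, 'bdbbccdebcedcbbdab')
  11 → (2, 'beedeecbbabdbbccdebcedcbbdab')
  12 → (8, 'cbbabdbbccdebcedcbbdab')
  13 → (24, 'cbbdab')
  14 → (16, 'ccdebcedcbbdab')
  15 → (17, 'cdebcedcbbdab')
  16 → (21, 'cedcbbdab')
  17 → (27, 'dab')
  18 → (13, 'dbbccdebcedcbbdab')
  19 → (1, 'dbeedeecbbabdbbccdebcedcbbdab')
  20 → (23, 'dcbbdab')
  21 → (0, 'ddbeedeecbbabdbbccdebcedcbbdab')
  22 → (18, 'debcedcbbdab')
  23 → (5, 'deecbbabdbbccdebcedcbbdab')
  24 → (19, 'ebcedcbbdab')
  25 → (7, 'ecbbabdbbccdebcedcbbdab')
  26 → (22, 'edcbbdab')
  27 → (4, 'edeecbbabdbbccdebcedcbbdab')
  28 → (6, 'eecbbabdbbccdebcedcbbdab')
  29 → (3, 'eedeecbbabdbbccdebcedcbbdab')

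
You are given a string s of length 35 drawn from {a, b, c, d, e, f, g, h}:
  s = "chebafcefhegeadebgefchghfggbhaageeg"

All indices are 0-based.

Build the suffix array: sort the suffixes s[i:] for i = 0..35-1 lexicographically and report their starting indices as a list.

rank | idx | suffix
   0 |  29 | aageeg
   1 |  13 | adebgefchghfggbhaageeg
   2 |   4 | afcefhegeadebgefchghfggbhaageeg
   3 |  30 | ageeg
   4 |   3 | bafcefhegeadebgefchghfggbhaageeg
   5 |  16 | bgefchghfggbhaageeg
   6 |  27 | bhaageeg
   7 |   6 | cefhegeadebgefchghfggbhaageeg
   8 |   0 | chebafcefhegeadebgefchghfggbhaageeg
   9 |  20 | chghfggbhaageeg
  10 |  14 | debgefchghfggbhaageeg
  11 |  12 | eadebgefchghfggbhaageeg
  12 |   2 | ebafcefhegeadebgefchghfggbhaageeg
  13 |  15 | ebgefchghfggbhaageeg
  14 |  32 | eeg
  15 |  18 | efchghfggbhaageeg
  16 |   7 | efhegeadebgefchghfggbhaageeg
  17 |  33 | eg
  18 |  10 | egeadebgefchghfggbhaageeg
  19 |   5 | fcefhegeadebgefchghfggbhaageeg
  20 |  19 | fchghfggbhaageeg
  21 |  24 | fggbhaageeg
  22 |   8 | fhegeadebgefchghfggbhaageeg
  23 |  34 | g
  24 |  26 | gbhaageeg
  25 |  11 | geadebgefchghfggbhaageeg
  26 |  31 | geeg
  27 |  17 | gefchghfggbhaageeg
  28 |  25 | ggbhaageeg
  29 |  22 | ghfggbhaageeg
  30 |  28 | haageeg
  31 |   1 | hebafcefhegeadebgefchghfggbhaageeg
  32 |   9 | hegeadebgefchghfggbhaageeg
  33 |  23 | hfggbhaageeg
  34 |  21 | hghfggbhaageeg

[29, 13, 4, 30, 3, 16, 27, 6, 0, 20, 14, 12, 2, 15, 32, 18, 7, 33, 10, 5, 19, 24, 8, 34, 26, 11, 31, 17, 25, 22, 28, 1, 9, 23, 21]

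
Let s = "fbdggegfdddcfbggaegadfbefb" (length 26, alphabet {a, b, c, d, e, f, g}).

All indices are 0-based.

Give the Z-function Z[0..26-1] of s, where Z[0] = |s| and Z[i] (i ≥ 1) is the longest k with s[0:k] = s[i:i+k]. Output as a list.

[26, 0, 0, 0, 0, 0, 0, 1, 0, 0, 0, 0, 2, 0, 0, 0, 0, 0, 0, 0, 0, 2, 0, 0, 2, 0]

Z[0]=26
i=1: i≥r, start 0; Z[1]=0
i=2: i≥r, start 0; Z[2]=0
i=3: i≥r, start 0; Z[3]=0
i=4: i≥r, start 0; Z[4]=0
i=5: i≥r, start 0; Z[5]=0
i=6: i≥r, start 0; Z[6]=0
i=7: i≥r, start 0; Z[7]=1 grow→box=[7,8)
i=8: i≥r, start 0; Z[8]=0
i=9: i≥r, start 0; Z[9]=0
i=10: i≥r, start 0; Z[10]=0
i=11: i≥r, start 0; Z[11]=0
i=12: i≥r, start 0; Z[12]=2 grow→box=[12,14)
i=13: min(r-i=1, Z[1]=0)=0; Z[13]=0
i=14: i≥r, start 0; Z[14]=0
i=15: i≥r, start 0; Z[15]=0
i=16: i≥r, start 0; Z[16]=0
i=17: i≥r, start 0; Z[17]=0
i=18: i≥r, start 0; Z[18]=0
i=19: i≥r, start 0; Z[19]=0
i=20: i≥r, start 0; Z[20]=0
i=21: i≥r, start 0; Z[21]=2 grow→box=[21,23)
i=22: min(r-i=1, Z[1]=0)=0; Z[22]=0
i=23: i≥r, start 0; Z[23]=0
i=24: i≥r, start 0; Z[24]=2 grow→box=[24,26)
i=25: min(r-i=1, Z[1]=0)=0; Z[25]=0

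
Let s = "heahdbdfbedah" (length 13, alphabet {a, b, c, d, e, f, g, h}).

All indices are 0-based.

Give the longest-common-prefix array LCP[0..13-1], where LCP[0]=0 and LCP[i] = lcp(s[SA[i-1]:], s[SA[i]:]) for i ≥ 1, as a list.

sorted suffixes:
  #0 SA[0]=11  'ah'
  #1 SA[1]=2  'ahdbdfbedah'
  #2 SA[2]=5  'bdfbedah'
  #3 SA[3]=8  'bedah'
  #4 SA[4]=10  'dah'
  #5 SA[5]=4  'dbdfbedah'
  #6 SA[6]=6  'dfbedah'
  #7 SA[7]=1  'eahdbdfbedah'
  #8 SA[8]=9  'edah'
  #9 SA[9]=7  'fbedah'
  #10 SA[10]=12  'h'
  #11 SA[11]=3  'hdbdfbedah'
  #12 SA[12]=0  'heahdbdfbedah'

SA = [11, 2, 5, 8, 10, 4, 6, 1, 9, 7, 12, 3, 0]
[i] adj suffixes → lcp
  [1] 11/2 → 2 ('ah')
  [2] 2/5 → 0 ('')
  [3] 5/8 → 1 ('b')
  [4] 8/10 → 0 ('')
  [5] 10/4 → 1 ('d')
  [6] 4/6 → 1 ('d')
  [7] 6/1 → 0 ('')
  [8] 1/9 → 1 ('e')
  [9] 9/7 → 0 ('')
  [10] 7/12 → 0 ('')
  [11] 12/3 → 1 ('h')
  [12] 3/0 → 1 ('h')

[0, 2, 0, 1, 0, 1, 1, 0, 1, 0, 0, 1, 1]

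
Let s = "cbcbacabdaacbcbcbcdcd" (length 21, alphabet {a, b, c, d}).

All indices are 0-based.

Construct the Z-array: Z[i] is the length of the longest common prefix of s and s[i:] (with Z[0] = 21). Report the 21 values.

[21, 0, 2, 0, 0, 1, 0, 0, 0, 0, 0, 4, 0, 4, 0, 3, 0, 1, 0, 1, 0]

Z[0]=21
i=1: outside box; Z[1]=0
i=2: outside box; Z[2]=2 scan→box=[2,4)
i=3: min(r-i=1, Z[1]=0)=0; Z[3]=0
i=4: outside box; Z[4]=0
i=5: outside box; Z[5]=1 scan→box=[5,6)
i=6: outside box; Z[6]=0
i=7: outside box; Z[7]=0
i=8: outside box; Z[8]=0
i=9: outside box; Z[9]=0
i=10: outside box; Z[10]=0
i=11: outside box; Z[11]=4 scan→box=[11,15)
i=12: min(r-i=3, Z[1]=0)=0; Z[12]=0
i=13: min(r-i=2, Z[2]=2)=2; Z[13]=4 scan→box=[13,17)
i=14: min(r-i=3, Z[1]=0)=0; Z[14]=0
i=15: min(r-i=2, Z[2]=2)=2; Z[15]=3 scan→box=[15,18)
i=16: min(r-i=2, Z[1]=0)=0; Z[16]=0
i=17: min(r-i=1, Z[2]=2)=1; Z[17]=1
i=18: outside box; Z[18]=0
i=19: outside box; Z[19]=1 scan→box=[19,20)
i=20: outside box; Z[20]=0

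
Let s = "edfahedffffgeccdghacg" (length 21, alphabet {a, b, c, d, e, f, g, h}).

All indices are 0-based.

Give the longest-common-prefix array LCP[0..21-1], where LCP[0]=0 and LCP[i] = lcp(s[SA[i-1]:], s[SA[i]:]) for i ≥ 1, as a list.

[0, 1, 0, 1, 1, 0, 2, 1, 0, 1, 3, 0, 1, 3, 2, 1, 0, 1, 1, 0, 1]

rank | idx | suffix
   0 |  18 | acg
   1 |   3 | ahedffffgeccdghacg
   2 |  13 | ccdghacg
   3 |  14 | cdghacg
   4 |  19 | cg
   5 |   1 | dfahedffffgeccdghacg
   6 |   6 | dffffgeccdghacg
   7 |  15 | dghacg
   8 |  12 | eccdghacg
   9 |   0 | edfahedffffgeccdghacg
  10 |   5 | edffffgeccdghacg
  11 |   2 | fahedffffgeccdghacg
  12 |   7 | ffffgeccdghacg
  13 |   8 | fffgeccdghacg
  14 |   9 | ffgeccdghacg
  15 |  10 | fgeccdghacg
  16 |  20 | g
  17 |  11 | geccdghacg
  18 |  16 | ghacg
  19 |  17 | hacg
  20 |   4 | hedffffgeccdghacg

SA = [18, 3, 13, 14, 19, 1, 6, 15, 12, 0, 5, 2, 7, 8, 9, 10, 20, 11, 16, 17, 4]
rank  pair      lcp
   1  s[18:],s[3:]  1  'a'
   2  s[3:],s[13:]  0  ''
   3  s[13:],s[14:]  1  'c'
   4  s[14:],s[19:]  1  'c'
   5  s[19:],s[1:]  0  ''
   6  s[1:],s[6:]  2  'df'
   7  s[6:],s[15:]  1  'd'
   8  s[15:],s[12:]  0  ''
   9  s[12:],s[0:]  1  'e'
  10  s[0:],s[5:]  3  'edf'
  11  s[5:],s[2:]  0  ''
  12  s[2:],s[7:]  1  'f'
  13  s[7:],s[8:]  3  'fff'
  14  s[8:],s[9:]  2  'ff'
  15  s[9:],s[10:]  1  'f'
  16  s[10:],s[20:]  0  ''
  17  s[20:],s[11:]  1  'g'
  18  s[11:],s[16:]  1  'g'
  19  s[16:],s[17:]  0  ''
  20  s[17:],s[4:]  1  'h'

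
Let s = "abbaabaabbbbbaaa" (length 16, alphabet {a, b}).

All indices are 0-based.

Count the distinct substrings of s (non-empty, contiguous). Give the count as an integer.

101

rank | idx | suffix
   0 |  15 | a
   1 |  14 | aa
   2 |  13 | aaa
   3 |   3 | aabaabbbbbaaa
   4 |   6 | aabbbbbaaa
   5 |   4 | abaabbbbbaaa
   6 |   0 | abbaabaabbbbbaaa
   7 |   7 | abbbbbaaa
   8 |  12 | baaa
   9 |   2 | baabaabbbbbaaa
  10 |   5 | baabbbbbaaa
  11 |  11 | bbaaa
  12 |   1 | bbaabaabbbbbaaa
  13 |  10 | bbbaaa
  14 |   9 | bbbbaaa
  15 |   8 | bbbbbaaa

SA = [15, 14, 13, 3, 6, 4, 0, 7, 12, 2, 5, 11, 1, 10, 9, 8]
rank  pair      lcp
   1  s[15:],s[14:]  1  'a'
   2  s[14:],s[13:]  2  'aa'
   3  s[13:],s[3:]  2  'aa'
   4  s[3:],s[6:]  3  'aab'
   5  s[6:],s[4:]  1  'a'
   6  s[4:],s[0:]  2  'ab'
   7  s[0:],s[7:]  3  'abb'
   8  s[7:],s[12:]  0  ''
   9  s[12:],s[2:]  3  'baa'
  10  s[2:],s[5:]  4  'baab'
  11  s[5:],s[11:]  1  'b'
  12  s[11:],s[1:]  4  'bbaa'
  13  s[1:],s[10:]  2  'bb'
  14  s[10:],s[9:]  3  'bbb'
  15  s[9:],s[8:]  4  'bbbb'

n(n+1)/2 = 16·17/2 = 136
Σ LCP = 0 + 1 + 2 + 2 + 3 + 1 + 2 + 3 + 0 + 3 + 4 + 1 + 4 + 2 + 3 + 4 = 35
distinct = 136 − 35 = 101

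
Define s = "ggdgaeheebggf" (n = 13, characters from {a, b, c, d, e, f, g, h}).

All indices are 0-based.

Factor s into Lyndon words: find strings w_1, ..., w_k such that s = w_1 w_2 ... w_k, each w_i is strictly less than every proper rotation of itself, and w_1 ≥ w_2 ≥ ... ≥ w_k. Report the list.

["g", "g", "dg", "aeheebggf"]

emit factor 1: 'g' (i=0, period=1)
emit factor 2: 'g' (i=1, period=1)
emit factor 3: 'dg' (i=2, period=2)
emit factor 4: 'aeheebggf' (i=4, period=9)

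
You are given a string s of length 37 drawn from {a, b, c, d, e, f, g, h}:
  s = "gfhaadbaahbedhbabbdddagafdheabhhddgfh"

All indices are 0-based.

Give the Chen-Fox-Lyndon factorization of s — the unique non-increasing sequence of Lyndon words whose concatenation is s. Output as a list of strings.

emit factor 1: 'g' (i=0, period=1)
emit factor 2: 'fh' (i=1, period=2)
emit factor 3: 'aadbaahbedhbabbdddagafdheabhhddgfh' (i=3, period=34)

["g", "fh", "aadbaahbedhbabbdddagafdheabhhddgfh"]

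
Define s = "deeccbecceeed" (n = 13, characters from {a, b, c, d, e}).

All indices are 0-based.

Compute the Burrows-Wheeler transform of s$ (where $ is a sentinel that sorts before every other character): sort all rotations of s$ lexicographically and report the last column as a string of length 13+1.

dcceece$ebedec

rank  rotation        last
    0  $deeccbecceeed  d
    1  becceeed$deecc  c
    2  cbecceeed$deec  c
    3  ccbecceeed$dee  e
    4  cceeed$deeccbe  e
    5  ceeed$deeccbec  c
    6  d$deeccbecceee  e
    7  deeccbecceeed$  $
    8  eccbecceeed$de  e
    9  ecceeed$deeccb  b
   10  ed$deeccbeccee  e
   11  eeccbecceeed$d  d
   12  eed$deeccbecce  e
   13  eeed$deeccbecc  c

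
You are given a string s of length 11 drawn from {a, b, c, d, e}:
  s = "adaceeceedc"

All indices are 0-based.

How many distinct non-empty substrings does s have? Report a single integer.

56

rank | idx | suffix
   0 |   2 | aceeceedc
   1 |   0 | adaceeceedc
   2 |  10 | c
   3 |   3 | ceeceedc
   4 |   6 | ceedc
   5 |   1 | daceeceedc
   6 |   9 | dc
   7 |   5 | eceedc
   8 |   8 | edc
   9 |   4 | eeceedc
  10 |   7 | eedc

SA = [2, 0, 10, 3, 6, 1, 9, 5, 8, 4, 7]
[i] adj suffixes → lcp
  [1] 2/0 → 1 ('a')
  [2] 0/10 → 0 ('')
  [3] 10/3 → 1 ('c')
  [4] 3/6 → 3 ('cee')
  [5] 6/1 → 0 ('')
  [6] 1/9 → 1 ('d')
  [7] 9/5 → 0 ('')
  [8] 5/8 → 1 ('e')
  [9] 8/4 → 1 ('e')
  [10] 4/7 → 2 ('ee')

n(n+1)/2 = 11·12/2 = 66
Σ LCP = 0 + 1 + 0 + 1 + 3 + 0 + 1 + 0 + 1 + 1 + 2 = 10
distinct = 66 − 10 = 56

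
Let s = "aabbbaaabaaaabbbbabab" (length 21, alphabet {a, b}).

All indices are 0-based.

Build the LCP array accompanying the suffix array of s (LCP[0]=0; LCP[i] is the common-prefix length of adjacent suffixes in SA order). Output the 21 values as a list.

[0, 3, 4, 2, 3, 5, 1, 2, 3, 2, 4, 0, 1, 4, 2, 3, 1, 3, 2, 4, 3]

sorted suffixes:
  #0 SA[0]=9  'aaaabbbbabab'
  #1 SA[1]=5  'aaabaaaabbbbabab'
  #2 SA[2]=10  'aaabbbbabab'
  #3 SA[3]=6  'aabaaaabbbbabab'
  #4 SA[4]=0  'aabbbaaabaaaabbbbabab'
  #5 SA[5]=11  'aabbbbabab'
  #6 SA[6]=19  'ab'
  #7 SA[7]=7  'abaaaabbbbabab'
  #8 SA[8]=17  'abab'
  #9 SA[9]=1  'abbbaaabaaaabbbbabab'
  #10 SA[10]=12  'abbbbabab'
  #11 SA[11]=20  'b'
  #12 SA[12]=8  'baaaabbbbabab'
  #13 SA[13]=4  'baaabaaaabbbbabab'
  #14 SA[14]=18  'bab'
  #15 SA[15]=16  'babab'
  #16 SA[16]=3  'bbaaabaaaabbbbabab'
  #17 SA[17]=15  'bbabab'
  #18 SA[18]=2  'bbbaaabaaaabbbbabab'
  #19 SA[19]=14  'bbbabab'
  #20 SA[20]=13  'bbbbabab'

SA = [9, 5, 10, 6, 0, 11, 19, 7, 17, 1, 12, 20, 8, 4, 18, 16, 3, 15, 2, 14, 13]
[i] adj suffixes → lcp
  [1] 9/5 → 3 ('aaa')
  [2] 5/10 → 4 ('aaab')
  [3] 10/6 → 2 ('aa')
  [4] 6/0 → 3 ('aab')
  [5] 0/11 → 5 ('aabbb')
  [6] 11/19 → 1 ('a')
  [7] 19/7 → 2 ('ab')
  [8] 7/17 → 3 ('aba')
  [9] 17/1 → 2 ('ab')
  [10] 1/12 → 4 ('abbb')
  [11] 12/20 → 0 ('')
  [12] 20/8 → 1 ('b')
  [13] 8/4 → 4 ('baaa')
  [14] 4/18 → 2 ('ba')
  [15] 18/16 → 3 ('bab')
  [16] 16/3 → 1 ('b')
  [17] 3/15 → 3 ('bba')
  [18] 15/2 → 2 ('bb')
  [19] 2/14 → 4 ('bbba')
  [20] 14/13 → 3 ('bbb')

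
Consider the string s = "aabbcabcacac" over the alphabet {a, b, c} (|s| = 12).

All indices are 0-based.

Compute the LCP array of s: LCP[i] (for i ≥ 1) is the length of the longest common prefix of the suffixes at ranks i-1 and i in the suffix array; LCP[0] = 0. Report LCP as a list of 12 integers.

sorted suffixes:
  #0 SA[0]=0  'aabbcabcacac'
  #1 SA[1]=1  'abbcabcacac'
  #2 SA[2]=5  'abcacac'
  #3 SA[3]=10  'ac'
  #4 SA[4]=8  'acac'
  #5 SA[5]=2  'bbcabcacac'
  #6 SA[6]=3  'bcabcacac'
  #7 SA[7]=6  'bcacac'
  #8 SA[8]=11  'c'
  #9 SA[9]=4  'cabcacac'
  #10 SA[10]=9  'cac'
  #11 SA[11]=7  'cacac'

SA = [0, 1, 5, 10, 8, 2, 3, 6, 11, 4, 9, 7]
i: (SA[i-1],SA[i]) lcp shared
  1: (0,1) 1 'a'
  2: (1,5) 2 'ab'
  3: (5,10) 1 'a'
  4: (10,8) 2 'ac'
  5: (8,2) 0 ''
  6: (2,3) 1 'b'
  7: (3,6) 3 'bca'
  8: (6,11) 0 ''
  9: (11,4) 1 'c'
  10: (4,9) 2 'ca'
  11: (9,7) 3 'cac'

[0, 1, 2, 1, 2, 0, 1, 3, 0, 1, 2, 3]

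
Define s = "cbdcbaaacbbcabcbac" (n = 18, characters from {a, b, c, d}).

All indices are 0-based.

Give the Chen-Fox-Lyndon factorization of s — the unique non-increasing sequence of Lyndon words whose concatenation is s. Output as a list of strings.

["c", "bdc", "b", "aaacbbcabcbac"]

emit factor 1: 'c' (i=0, period=1)
emit factor 2: 'bdc' (i=1, period=3)
emit factor 3: 'b' (i=4, period=1)
emit factor 4: 'aaacbbcabcbac' (i=5, period=13)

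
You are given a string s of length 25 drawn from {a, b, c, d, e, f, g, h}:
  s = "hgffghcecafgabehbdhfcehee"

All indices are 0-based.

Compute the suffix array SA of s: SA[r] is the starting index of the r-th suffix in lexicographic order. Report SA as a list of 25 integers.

[12, 9, 16, 13, 8, 6, 20, 17, 24, 7, 23, 14, 21, 19, 2, 10, 3, 11, 1, 4, 15, 5, 22, 18, 0]

sorted suffixes:
  #0 SA[0]=12  'abehbdhfcehee'
  #1 SA[1]=9  'afgabehbdhfcehee'
  #2 SA[2]=16  'bdhfcehee'
  #3 SA[3]=13  'behbdhfcehee'
  #4 SA[4]=8  'cafgabehbdhfcehee'
  #5 SA[5]=6  'cecafgabehbdhfcehee'
  #6 SA[6]=20  'cehee'
  #7 SA[7]=17  'dhfcehee'
  #8 SA[8]=24  'e'
  #9 SA[9]=7  'ecafgabehbdhfcehee'
  #10 SA[10]=23  'ee'
  #11 SA[11]=14  'ehbdhfcehee'
  #12 SA[12]=21  'ehee'
  #13 SA[13]=19  'fcehee'
  #14 SA[14]=2  'ffghcecafgabehbdhfcehee'
  #15 SA[15]=10  'fgabehbdhfcehee'
  #16 SA[16]=3  'fghcecafgabehbdhfcehee'
  #17 SA[17]=11  'gabehbdhfcehee'
  #18 SA[18]=1  'gffghcecafgabehbdhfcehee'
  #19 SA[19]=4  'ghcecafgabehbdhfcehee'
  #20 SA[20]=15  'hbdhfcehee'
  #21 SA[21]=5  'hcecafgabehbdhfcehee'
  #22 SA[22]=22  'hee'
  #23 SA[23]=18  'hfcehee'
  #24 SA[24]=0  'hgffghcecafgabehbdhfcehee'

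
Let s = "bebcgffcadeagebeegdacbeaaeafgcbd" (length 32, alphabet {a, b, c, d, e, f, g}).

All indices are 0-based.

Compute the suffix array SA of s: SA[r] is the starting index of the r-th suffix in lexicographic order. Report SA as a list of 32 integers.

[23, 19, 8, 24, 26, 11, 2, 30, 21, 0, 14, 7, 29, 20, 3, 31, 18, 9, 22, 25, 10, 1, 13, 15, 16, 6, 5, 27, 28, 17, 12, 4]

rank | idx | suffix
   0 |  23 | aaeafgcbd
   1 |  19 | acbeaaeafgcbd
   2 |   8 | adeagebeegdacbeaaeafgcbd
   3 |  24 | aeafgcbd
   4 |  26 | afgcbd
   5 |  11 | agebeegdacbeaaeafgcbd
   6 |   2 | bcgffcadeagebeegdacbeaaeafgcbd
   7 |  30 | bd
   8 |  21 | beaaeafgcbd
   9 |   0 | bebcgffcadeagebeegdacbeaaeafgcbd
  10 |  14 | beegdacbeaaeafgcbd
  11 |   7 | cadeagebeegdacbeaaeafgcbd
  12 |  29 | cbd
  13 |  20 | cbeaaeafgcbd
  14 |   3 | cgffcadeagebeegdacbeaaeafgcbd
  15 |  31 | d
  16 |  18 | dacbeaaeafgcbd
  17 |   9 | deagebeegdacbeaaeafgcbd
  18 |  22 | eaaeafgcbd
  19 |  25 | eafgcbd
  20 |  10 | eagebeegdacbeaaeafgcbd
  21 |   1 | ebcgffcadeagebeegdacbeaaeafgcbd
  22 |  13 | ebeegdacbeaaeafgcbd
  23 |  15 | eegdacbeaaeafgcbd
  24 |  16 | egdacbeaaeafgcbd
  25 |   6 | fcadeagebeegdacbeaaeafgcbd
  26 |   5 | ffcadeagebeegdacbeaaeafgcbd
  27 |  27 | fgcbd
  28 |  28 | gcbd
  29 |  17 | gdacbeaaeafgcbd
  30 |  12 | gebeegdacbeaaeafgcbd
  31 |   4 | gffcadeagebeegdacbeaaeafgcbd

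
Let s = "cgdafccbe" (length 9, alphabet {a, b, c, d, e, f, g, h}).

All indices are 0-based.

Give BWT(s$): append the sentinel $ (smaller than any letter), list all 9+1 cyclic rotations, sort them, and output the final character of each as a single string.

rank  rotation    last
    0  $cgdafccbe  e
    1  afccbe$cgd  d
    2  be$cgdafcc  c
    3  cbe$cgdafc  c
    4  ccbe$cgdaf  f
    5  cgdafccbe$  $
    6  dafccbe$cg  g
    7  e$cgdafccb  b
    8  fccbe$cgda  a
    9  gdafccbe$c  c

edccf$gbac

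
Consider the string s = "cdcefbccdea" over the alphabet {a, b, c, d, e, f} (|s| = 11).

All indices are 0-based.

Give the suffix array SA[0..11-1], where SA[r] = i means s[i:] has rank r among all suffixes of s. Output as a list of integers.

[10, 5, 6, 0, 7, 2, 1, 8, 9, 3, 4]

rank | idx | suffix
   0 |  10 | a
   1 |   5 | bccdea
   2 |   6 | ccdea
   3 |   0 | cdcefbccdea
   4 |   7 | cdea
   5 |   2 | cefbccdea
   6 |   1 | dcefbccdea
   7 |   8 | dea
   8 |   9 | ea
   9 |   3 | efbccdea
  10 |   4 | fbccdea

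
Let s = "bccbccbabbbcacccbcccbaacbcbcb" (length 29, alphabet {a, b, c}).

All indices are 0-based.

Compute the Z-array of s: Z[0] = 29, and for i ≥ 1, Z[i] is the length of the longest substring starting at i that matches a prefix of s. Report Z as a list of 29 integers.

[29, 0, 0, 4, 0, 0, 1, 0, 1, 1, 2, 0, 0, 0, 0, 0, 3, 0, 0, 0, 1, 0, 0, 0, 2, 0, 2, 0, 1]

Z[0]=29
i=1: fresh scan; Z[1]=0
i=2: fresh scan; Z[2]=0
i=3: fresh scan; Z[3]=4 scan→box=[3,7)
i=4: min(r-i=3, Z[1]=0)=0; Z[4]=0
i=5: min(r-i=2, Z[2]=0)=0; Z[5]=0
i=6: min(r-i=1, Z[3]=4)=1; Z[6]=1
i=7: fresh scan; Z[7]=0
i=8: fresh scan; Z[8]=1 scan→box=[8,9)
i=9: fresh scan; Z[9]=1 scan→box=[9,10)
i=10: fresh scan; Z[10]=2 scan→box=[10,12)
i=11: min(r-i=1, Z[1]=0)=0; Z[11]=0
i=12: fresh scan; Z[12]=0
i=13: fresh scan; Z[13]=0
i=14: fresh scan; Z[14]=0
i=15: fresh scan; Z[15]=0
i=16: fresh scan; Z[16]=3 scan→box=[16,19)
i=17: min(r-i=2, Z[1]=0)=0; Z[17]=0
i=18: min(r-i=1, Z[2]=0)=0; Z[18]=0
i=19: fresh scan; Z[19]=0
i=20: fresh scan; Z[20]=1 scan→box=[20,21)
i=21: fresh scan; Z[21]=0
i=22: fresh scan; Z[22]=0
i=23: fresh scan; Z[23]=0
i=24: fresh scan; Z[24]=2 scan→box=[24,26)
i=25: min(r-i=1, Z[1]=0)=0; Z[25]=0
i=26: fresh scan; Z[26]=2 scan→box=[26,28)
i=27: min(r-i=1, Z[1]=0)=0; Z[27]=0
i=28: fresh scan; Z[28]=1 scan→box=[28,29)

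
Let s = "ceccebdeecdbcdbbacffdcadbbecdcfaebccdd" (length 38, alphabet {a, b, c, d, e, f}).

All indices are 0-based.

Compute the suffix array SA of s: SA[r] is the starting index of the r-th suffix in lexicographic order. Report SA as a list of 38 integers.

rank→(start, suffix):
  0 → (16, 'acffdcadbbecdcfaebccdd')
  1 → (22, 'adbbecdcfaebccdd')
  2 → (31, 'aebccdd')
  3 → (15, 'bacffdcadbbecdcfaebccdd')
  4 → (14, 'bbacffdcadbbecdcfaebccdd')
  5 → (24, 'bbecdcfaebccdd')
  6 → (33, 'bccdd')
  7 → (11, 'bcdbbacffdcadbbecdcfaebccdd')
  8 → (5, 'bdeecdbcdbbacffdcadbbecdcfaebccdd')
  9 → (25, 'becdcfaebccdd')
  10 → (21, 'cadbbecdcfaebccdd')
  11 → (34, 'ccdd')
  12 → (2, 'ccebdeecdbcdbbacffdcadbbecdcfaebccdd')
  13 → (12, 'cdbbacffdcadbbecdcfaebccdd')
  14 → (9, 'cdbcdbbacffdcadbbecdcfaebccdd')
  15 → (27, 'cdcfaebccdd')
  16 → (35, 'cdd')
  17 → (3, 'cebdeecdbcdbbacffdcadbbecdcfaebccdd')
  18 → (0, 'ceccebdeecdbcdbbacffdcadbbecdcfaebccdd')
  19 → (29, 'cfaebccdd')
  20 → (17, 'cffdcadbbecdcfaebccdd')
  21 → (37, 'd')
  22 → (13, 'dbbacffdcadbbecdcfaebccdd')
  23 → (23, 'dbbecdcfaebccdd')
  24 → (10, 'dbcdbbacffdcadbbecdcfaebccdd')
  25 → (20, 'dcadbbecdcfaebccdd')
  26 → (28, 'dcfaebccdd')
  27 → (36, 'dd')
  28 → (6, 'deecdbcdbbacffdcadbbecdcfaebccdd')
  29 → (32, 'ebccdd')
  30 → (4, 'ebdeecdbcdbbacffdcadbbecdcfaebccdd')
  31 → (1, 'eccebdeecdbcdbbacffdcadbbecdcfaebccdd')
  32 → (8, 'ecdbcdbbacffdcadbbecdcfaebccdd')
  33 → (26, 'ecdcfaebccdd')
  34 → (7, 'eecdbcdbbacffdcadbbecdcfaebccdd')
  35 → (30, 'faebccdd')
  36 → (19, 'fdcadbbecdcfaebccdd')
  37 → (18, 'ffdcadbbecdcfaebccdd')

[16, 22, 31, 15, 14, 24, 33, 11, 5, 25, 21, 34, 2, 12, 9, 27, 35, 3, 0, 29, 17, 37, 13, 23, 10, 20, 28, 36, 6, 32, 4, 1, 8, 26, 7, 30, 19, 18]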